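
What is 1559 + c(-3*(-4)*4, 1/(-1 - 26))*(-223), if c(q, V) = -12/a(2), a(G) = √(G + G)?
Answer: 2897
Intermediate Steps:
a(G) = √2*√G (a(G) = √(2*G) = √2*√G)
c(q, V) = -6 (c(q, V) = -12/(√2*√2) = -12/2 = -12*½ = -6)
1559 + c(-3*(-4)*4, 1/(-1 - 26))*(-223) = 1559 - 6*(-223) = 1559 + 1338 = 2897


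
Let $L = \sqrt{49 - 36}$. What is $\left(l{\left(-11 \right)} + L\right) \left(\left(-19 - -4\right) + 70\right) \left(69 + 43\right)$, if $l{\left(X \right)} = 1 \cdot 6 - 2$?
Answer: $24640 + 6160 \sqrt{13} \approx 46850.0$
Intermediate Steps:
$l{\left(X \right)} = 4$ ($l{\left(X \right)} = 6 - 2 = 4$)
$L = \sqrt{13} \approx 3.6056$
$\left(l{\left(-11 \right)} + L\right) \left(\left(-19 - -4\right) + 70\right) \left(69 + 43\right) = \left(4 + \sqrt{13}\right) \left(\left(-19 - -4\right) + 70\right) \left(69 + 43\right) = \left(4 + \sqrt{13}\right) \left(\left(-19 + 4\right) + 70\right) 112 = \left(4 + \sqrt{13}\right) \left(-15 + 70\right) 112 = \left(4 + \sqrt{13}\right) 55 \cdot 112 = \left(4 + \sqrt{13}\right) 6160 = 24640 + 6160 \sqrt{13}$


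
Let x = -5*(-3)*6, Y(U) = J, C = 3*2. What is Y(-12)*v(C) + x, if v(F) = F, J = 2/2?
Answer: 96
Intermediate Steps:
C = 6
J = 1 (J = 2*(½) = 1)
Y(U) = 1
x = 90 (x = 15*6 = 90)
Y(-12)*v(C) + x = 1*6 + 90 = 6 + 90 = 96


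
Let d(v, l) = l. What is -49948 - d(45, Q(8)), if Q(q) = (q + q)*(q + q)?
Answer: -50204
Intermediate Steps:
Q(q) = 4*q² (Q(q) = (2*q)*(2*q) = 4*q²)
-49948 - d(45, Q(8)) = -49948 - 4*8² = -49948 - 4*64 = -49948 - 1*256 = -49948 - 256 = -50204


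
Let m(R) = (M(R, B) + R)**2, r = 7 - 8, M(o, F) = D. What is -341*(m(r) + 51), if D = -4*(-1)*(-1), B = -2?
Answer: -25916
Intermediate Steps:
D = -4 (D = 4*(-1) = -4)
M(o, F) = -4
r = -1
m(R) = (-4 + R)**2
-341*(m(r) + 51) = -341*((-4 - 1)**2 + 51) = -341*((-5)**2 + 51) = -341*(25 + 51) = -341*76 = -25916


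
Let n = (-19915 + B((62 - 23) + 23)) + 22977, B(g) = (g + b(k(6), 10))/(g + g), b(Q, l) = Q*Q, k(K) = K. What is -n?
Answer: -189893/62 ≈ -3062.8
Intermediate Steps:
b(Q, l) = Q**2
B(g) = (36 + g)/(2*g) (B(g) = (g + 6**2)/(g + g) = (g + 36)/((2*g)) = (36 + g)*(1/(2*g)) = (36 + g)/(2*g))
n = 189893/62 (n = (-19915 + (36 + ((62 - 23) + 23))/(2*((62 - 23) + 23))) + 22977 = (-19915 + (36 + (39 + 23))/(2*(39 + 23))) + 22977 = (-19915 + (1/2)*(36 + 62)/62) + 22977 = (-19915 + (1/2)*(1/62)*98) + 22977 = (-19915 + 49/62) + 22977 = -1234681/62 + 22977 = 189893/62 ≈ 3062.8)
-n = -1*189893/62 = -189893/62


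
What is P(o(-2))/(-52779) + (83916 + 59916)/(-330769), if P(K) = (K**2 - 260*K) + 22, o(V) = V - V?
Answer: -7598586046/17457657051 ≈ -0.43526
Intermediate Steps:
o(V) = 0
P(K) = 22 + K**2 - 260*K
P(o(-2))/(-52779) + (83916 + 59916)/(-330769) = (22 + 0**2 - 260*0)/(-52779) + (83916 + 59916)/(-330769) = (22 + 0 + 0)*(-1/52779) + 143832*(-1/330769) = 22*(-1/52779) - 143832/330769 = -22/52779 - 143832/330769 = -7598586046/17457657051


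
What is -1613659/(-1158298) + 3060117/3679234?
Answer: 2370389114518/1065412345933 ≈ 2.2249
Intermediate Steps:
-1613659/(-1158298) + 3060117/3679234 = -1613659*(-1/1158298) + 3060117*(1/3679234) = 1613659/1158298 + 3060117/3679234 = 2370389114518/1065412345933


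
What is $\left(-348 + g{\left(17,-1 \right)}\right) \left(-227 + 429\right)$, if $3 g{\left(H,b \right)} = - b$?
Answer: $- \frac{210686}{3} \approx -70229.0$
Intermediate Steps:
$g{\left(H,b \right)} = - \frac{b}{3}$ ($g{\left(H,b \right)} = \frac{\left(-1\right) b}{3} = - \frac{b}{3}$)
$\left(-348 + g{\left(17,-1 \right)}\right) \left(-227 + 429\right) = \left(-348 - - \frac{1}{3}\right) \left(-227 + 429\right) = \left(-348 + \frac{1}{3}\right) 202 = \left(- \frac{1043}{3}\right) 202 = - \frac{210686}{3}$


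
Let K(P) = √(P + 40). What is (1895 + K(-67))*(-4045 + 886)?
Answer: -5986305 - 9477*I*√3 ≈ -5.9863e+6 - 16415.0*I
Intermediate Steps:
K(P) = √(40 + P)
(1895 + K(-67))*(-4045 + 886) = (1895 + √(40 - 67))*(-4045 + 886) = (1895 + √(-27))*(-3159) = (1895 + 3*I*√3)*(-3159) = -5986305 - 9477*I*√3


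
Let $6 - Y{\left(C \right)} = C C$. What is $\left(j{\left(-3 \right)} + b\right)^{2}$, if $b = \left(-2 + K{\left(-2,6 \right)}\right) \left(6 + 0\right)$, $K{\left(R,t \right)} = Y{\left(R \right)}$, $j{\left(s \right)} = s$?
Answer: $9$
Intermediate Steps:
$Y{\left(C \right)} = 6 - C^{2}$ ($Y{\left(C \right)} = 6 - C C = 6 - C^{2}$)
$K{\left(R,t \right)} = 6 - R^{2}$
$b = 0$ ($b = \left(-2 + \left(6 - \left(-2\right)^{2}\right)\right) \left(6 + 0\right) = \left(-2 + \left(6 - 4\right)\right) 6 = \left(-2 + 2\right) 6 = 0 \cdot 6 = 0$)
$\left(j{\left(-3 \right)} + b\right)^{2} = \left(-3 + 0\right)^{2} = \left(-3\right)^{2} = 9$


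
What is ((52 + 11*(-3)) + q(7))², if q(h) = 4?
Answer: 529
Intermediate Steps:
((52 + 11*(-3)) + q(7))² = ((52 + 11*(-3)) + 4)² = ((52 - 33) + 4)² = (19 + 4)² = 23² = 529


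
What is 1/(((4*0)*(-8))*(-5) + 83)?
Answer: 1/83 ≈ 0.012048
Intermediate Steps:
1/(((4*0)*(-8))*(-5) + 83) = 1/((0*(-8))*(-5) + 83) = 1/(0*(-5) + 83) = 1/(0 + 83) = 1/83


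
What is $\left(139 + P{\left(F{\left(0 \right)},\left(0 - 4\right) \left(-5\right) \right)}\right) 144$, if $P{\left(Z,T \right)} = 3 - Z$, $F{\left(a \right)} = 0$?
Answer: $20448$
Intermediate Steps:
$\left(139 + P{\left(F{\left(0 \right)},\left(0 - 4\right) \left(-5\right) \right)}\right) 144 = \left(139 + \left(3 - 0\right)\right) 144 = \left(139 + \left(3 + 0\right)\right) 144 = \left(139 + 3\right) 144 = 142 \cdot 144 = 20448$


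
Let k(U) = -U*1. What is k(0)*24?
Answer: 0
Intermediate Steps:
k(U) = -U
k(0)*24 = -1*0*24 = 0*24 = 0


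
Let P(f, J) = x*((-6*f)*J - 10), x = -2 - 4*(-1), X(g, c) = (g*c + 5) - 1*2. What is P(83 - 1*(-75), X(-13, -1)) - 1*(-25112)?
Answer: -5244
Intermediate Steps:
X(g, c) = 3 + c*g (X(g, c) = (c*g + 5) - 2 = (5 + c*g) - 2 = 3 + c*g)
x = 2 (x = -2 + 4 = 2)
P(f, J) = -20 - 12*J*f (P(f, J) = 2*((-6*f)*J - 10) = 2*(-6*J*f - 10) = 2*(-10 - 6*J*f) = -20 - 12*J*f)
P(83 - 1*(-75), X(-13, -1)) - 1*(-25112) = (-20 - 12*(3 - 1*(-13))*(83 - 1*(-75))) - 1*(-25112) = (-20 - 12*(3 + 13)*(83 + 75)) + 25112 = (-20 - 12*16*158) + 25112 = (-20 - 30336) + 25112 = -30356 + 25112 = -5244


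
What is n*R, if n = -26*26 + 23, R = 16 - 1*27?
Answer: 7183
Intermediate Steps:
R = -11 (R = 16 - 27 = -11)
n = -653 (n = -676 + 23 = -653)
n*R = -653*(-11) = 7183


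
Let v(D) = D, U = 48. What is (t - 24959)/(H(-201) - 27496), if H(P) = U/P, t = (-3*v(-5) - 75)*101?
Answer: 2078273/1842248 ≈ 1.1281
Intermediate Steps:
t = -6060 (t = (-3*(-5) - 75)*101 = (15 - 75)*101 = -60*101 = -6060)
H(P) = 48/P
(t - 24959)/(H(-201) - 27496) = (-6060 - 24959)/(48/(-201) - 27496) = -31019/(48*(-1/201) - 27496) = -31019/(-16/67 - 27496) = -31019/(-1842248/67) = -31019*(-67/1842248) = 2078273/1842248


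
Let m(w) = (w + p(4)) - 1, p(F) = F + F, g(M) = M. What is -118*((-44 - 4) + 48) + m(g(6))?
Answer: 13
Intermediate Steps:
p(F) = 2*F
m(w) = 7 + w (m(w) = (w + 2*4) - 1 = (w + 8) - 1 = (8 + w) - 1 = 7 + w)
-118*((-44 - 4) + 48) + m(g(6)) = -118*((-44 - 4) + 48) + (7 + 6) = -118*(-48 + 48) + 13 = -118*0 + 13 = 0 + 13 = 13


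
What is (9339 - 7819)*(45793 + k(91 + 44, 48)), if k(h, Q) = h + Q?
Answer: 69883520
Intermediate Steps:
k(h, Q) = Q + h
(9339 - 7819)*(45793 + k(91 + 44, 48)) = (9339 - 7819)*(45793 + (48 + (91 + 44))) = 1520*(45793 + (48 + 135)) = 1520*(45793 + 183) = 1520*45976 = 69883520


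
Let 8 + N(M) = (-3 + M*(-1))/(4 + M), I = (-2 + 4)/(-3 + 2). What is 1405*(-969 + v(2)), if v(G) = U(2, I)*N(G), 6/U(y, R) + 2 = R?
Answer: -5371315/4 ≈ -1.3428e+6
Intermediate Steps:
I = -2 (I = 2/(-1) = 2*(-1) = -2)
U(y, R) = 6/(-2 + R)
N(M) = -8 + (-3 - M)/(4 + M) (N(M) = -8 + (-3 + M*(-1))/(4 + M) = -8 + (-3 - M)/(4 + M))
v(G) = -3*(-35 - 9*G)/(2*(4 + G)) (v(G) = (6/(-2 - 2))*((-35 - 9*G)/(4 + G)) = (6/(-4))*((-35 - 9*G)/(4 + G)) = (6*(-¼))*((-35 - 9*G)/(4 + G)) = -3*(-35 - 9*G)/(2*(4 + G)))
1405*(-969 + v(2)) = 1405*(-969 + 3*(35 + 9*2)/(2*(4 + 2))) = 1405*(-969 + (3/2)*(35 + 18)/6) = 1405*(-969 + (3/2)*(⅙)*53) = 1405*(-969 + 53/4) = 1405*(-3823/4) = -5371315/4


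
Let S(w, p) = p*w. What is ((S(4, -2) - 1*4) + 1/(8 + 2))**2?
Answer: 14161/100 ≈ 141.61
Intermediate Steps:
((S(4, -2) - 1*4) + 1/(8 + 2))**2 = ((-2*4 - 1*4) + 1/(8 + 2))**2 = ((-8 - 4) + 1/10)**2 = (-12 + 1/10)**2 = (-119/10)**2 = 14161/100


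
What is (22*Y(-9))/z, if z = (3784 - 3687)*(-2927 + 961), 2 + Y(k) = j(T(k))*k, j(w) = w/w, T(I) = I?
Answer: 121/95351 ≈ 0.0012690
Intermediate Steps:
j(w) = 1
Y(k) = -2 + k (Y(k) = -2 + 1*k = -2 + k)
z = -190702 (z = 97*(-1966) = -190702)
(22*Y(-9))/z = (22*(-2 - 9))/(-190702) = (22*(-11))*(-1/190702) = -242*(-1/190702) = 121/95351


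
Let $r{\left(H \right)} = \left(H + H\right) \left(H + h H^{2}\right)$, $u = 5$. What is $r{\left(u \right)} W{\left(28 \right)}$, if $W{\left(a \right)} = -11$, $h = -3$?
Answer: $7700$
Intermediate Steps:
$r{\left(H \right)} = 2 H \left(H - 3 H^{2}\right)$ ($r{\left(H \right)} = \left(H + H\right) \left(H - 3 H^{2}\right) = 2 H \left(H - 3 H^{2}\right)$)
$r{\left(u \right)} W{\left(28 \right)} = 5^{2} \left(2 - 30\right) \left(-11\right) = 25 \left(2 - 30\right) \left(-11\right) = 25 \left(-28\right) \left(-11\right) = \left(-700\right) \left(-11\right) = 7700$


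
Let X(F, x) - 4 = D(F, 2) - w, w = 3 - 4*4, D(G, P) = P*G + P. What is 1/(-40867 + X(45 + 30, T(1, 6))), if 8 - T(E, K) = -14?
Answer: -1/40698 ≈ -2.4571e-5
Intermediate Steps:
T(E, K) = 22 (T(E, K) = 8 - 1*(-14) = 8 + 14 = 22)
D(G, P) = P + G*P (D(G, P) = G*P + P = P + G*P)
w = -13 (w = 3 - 16 = -13)
X(F, x) = 19 + 2*F (X(F, x) = 4 + (2*(1 + F) - 1*(-13)) = 4 + ((2 + 2*F) + 13) = 4 + (15 + 2*F) = 19 + 2*F)
1/(-40867 + X(45 + 30, T(1, 6))) = 1/(-40867 + (19 + 2*(45 + 30))) = 1/(-40867 + (19 + 2*75)) = 1/(-40867 + (19 + 150)) = 1/(-40867 + 169) = 1/(-40698) = -1/40698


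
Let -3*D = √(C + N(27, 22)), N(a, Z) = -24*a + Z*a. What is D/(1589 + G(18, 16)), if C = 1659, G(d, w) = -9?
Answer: -√1605/4740 ≈ -0.0084520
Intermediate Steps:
D = -√1605/3 (D = -√(1659 + 27*(-24 + 22))/3 = -√(1659 + 27*(-2))/3 = -√(1659 - 54)/3 = -√1605/3 ≈ -13.354)
D/(1589 + G(18, 16)) = (-√1605/3)/(1589 - 9) = -√1605/3/1580 = -√1605/3*(1/1580) = -√1605/4740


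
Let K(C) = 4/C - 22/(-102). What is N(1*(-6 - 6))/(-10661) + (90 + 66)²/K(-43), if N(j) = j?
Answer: 568965291756/2867809 ≈ 1.9840e+5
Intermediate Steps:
K(C) = 11/51 + 4/C (K(C) = 4/C - 22*(-1/102) = 4/C + 11/51 = 11/51 + 4/C)
N(1*(-6 - 6))/(-10661) + (90 + 66)²/K(-43) = (1*(-6 - 6))/(-10661) + (90 + 66)²/(11/51 + 4/(-43)) = (1*(-12))*(-1/10661) + 156²/(11/51 + 4*(-1/43)) = -12*(-1/10661) + 24336/(11/51 - 4/43) = 12/10661 + 24336/(269/2193) = 12/10661 + 24336*(2193/269) = 12/10661 + 53368848/269 = 568965291756/2867809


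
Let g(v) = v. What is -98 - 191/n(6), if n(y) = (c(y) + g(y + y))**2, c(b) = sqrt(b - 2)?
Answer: -19399/196 ≈ -98.974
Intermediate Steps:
c(b) = sqrt(-2 + b)
n(y) = (sqrt(-2 + y) + 2*y)**2 (n(y) = (sqrt(-2 + y) + (y + y))**2 = (sqrt(-2 + y) + 2*y)**2)
-98 - 191/n(6) = -98 - 191/(sqrt(-2 + 6) + 2*6)**2 = -98 - 191/(sqrt(4) + 12)**2 = -98 - 191/(2 + 12)**2 = -98 - 191/(14**2) = -98 - 191/196 = -19399/196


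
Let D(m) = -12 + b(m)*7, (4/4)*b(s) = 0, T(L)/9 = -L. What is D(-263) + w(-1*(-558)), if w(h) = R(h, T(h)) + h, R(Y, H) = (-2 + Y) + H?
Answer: -3920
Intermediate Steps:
T(L) = -9*L (T(L) = 9*(-L) = -9*L)
b(s) = 0
D(m) = -12 (D(m) = -12 + 0*7 = -12 + 0 = -12)
R(Y, H) = -2 + H + Y
w(h) = -2 - 7*h (w(h) = (-2 - 9*h + h) + h = (-2 - 8*h) + h = -2 - 7*h)
D(-263) + w(-1*(-558)) = -12 + (-2 - (-7)*(-558)) = -12 + (-2 - 7*558) = -12 + (-2 - 3906) = -12 - 3908 = -3920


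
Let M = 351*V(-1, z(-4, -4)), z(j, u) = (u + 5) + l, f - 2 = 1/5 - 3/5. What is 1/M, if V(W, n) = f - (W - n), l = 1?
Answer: 5/8073 ≈ 0.00061935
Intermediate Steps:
f = 8/5 (f = 2 + (1/5 - 3/5) = 2 + (1*(⅕) - 3*⅕) = 2 + (⅕ - ⅗) = 2 - ⅖ = 8/5 ≈ 1.6000)
z(j, u) = 6 + u (z(j, u) = (u + 5) + 1 = (5 + u) + 1 = 6 + u)
V(W, n) = 8/5 + n - W (V(W, n) = 8/5 - (W - n) = 8/5 + (n - W) = 8/5 + n - W)
M = 8073/5 (M = 351*(8/5 + (6 - 4) - 1*(-1)) = 351*(8/5 + 2 + 1) = 351*(23/5) = 8073/5 ≈ 1614.6)
1/M = 1/(8073/5) = 5/8073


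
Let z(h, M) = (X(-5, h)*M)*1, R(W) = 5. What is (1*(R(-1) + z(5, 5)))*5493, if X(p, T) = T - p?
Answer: 302115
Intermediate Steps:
z(h, M) = M*(5 + h) (z(h, M) = ((h - 1*(-5))*M)*1 = ((h + 5)*M)*1 = ((5 + h)*M)*1 = (M*(5 + h))*1 = M*(5 + h))
(1*(R(-1) + z(5, 5)))*5493 = (1*(5 + 5*(5 + 5)))*5493 = (1*(5 + 5*10))*5493 = (1*(5 + 50))*5493 = (1*55)*5493 = 55*5493 = 302115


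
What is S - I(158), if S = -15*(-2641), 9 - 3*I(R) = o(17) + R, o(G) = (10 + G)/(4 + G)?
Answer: 832967/21 ≈ 39665.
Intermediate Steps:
o(G) = (10 + G)/(4 + G)
I(R) = 18/7 - R/3 (I(R) = 3 - ((10 + 17)/(4 + 17) + R)/3 = 3 - (27/21 + R)/3 = 3 - ((1/21)*27 + R)/3 = 3 - (9/7 + R)/3 = 3 + (-3/7 - R/3) = 18/7 - R/3)
S = 39615
S - I(158) = 39615 - (18/7 - 1/3*158) = 39615 - (18/7 - 158/3) = 39615 - 1*(-1052/21) = 39615 + 1052/21 = 832967/21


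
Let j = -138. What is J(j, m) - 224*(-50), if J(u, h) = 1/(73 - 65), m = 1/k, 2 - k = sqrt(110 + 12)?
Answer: 89601/8 ≈ 11200.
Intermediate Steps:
k = 2 - sqrt(122) (k = 2 - sqrt(110 + 12) = 2 - sqrt(122) ≈ -9.0454)
m = 1/(2 - sqrt(122)) ≈ -0.11055
J(u, h) = 1/8
J(j, m) - 224*(-50) = 1/8 - 224*(-50) = 1/8 + 11200 = 89601/8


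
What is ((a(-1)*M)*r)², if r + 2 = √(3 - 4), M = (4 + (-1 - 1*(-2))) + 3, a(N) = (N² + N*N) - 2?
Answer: 0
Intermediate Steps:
a(N) = -2 + 2*N² (a(N) = (N² + N²) - 2 = 2*N² - 2 = -2 + 2*N²)
M = 8 (M = (4 + (-1 + 2)) + 3 = (4 + 1) + 3 = 5 + 3 = 8)
r = -2 + I (r = -2 + √(3 - 4) = -2 + √(-1) = -2 + I ≈ -2.0 + 1.0*I)
((a(-1)*M)*r)² = (((-2 + 2*(-1)²)*8)*(-2 + I))² = (((-2 + 2*1)*8)*(-2 + I))² = (((-2 + 2)*8)*(-2 + I))² = ((0*8)*(-2 + I))² = (0*(-2 + I))² = 0² = 0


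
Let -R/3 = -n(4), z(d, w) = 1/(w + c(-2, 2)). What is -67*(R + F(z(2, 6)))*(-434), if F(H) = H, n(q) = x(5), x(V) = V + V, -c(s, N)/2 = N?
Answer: 886879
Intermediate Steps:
c(s, N) = -2*N
x(V) = 2*V
n(q) = 10 (n(q) = 2*5 = 10)
z(d, w) = 1/(-4 + w) (z(d, w) = 1/(w - 2*2) = 1/(w - 4) = 1/(-4 + w))
R = 30 (R = -(-3)*10 = -3*(-10) = 30)
-67*(R + F(z(2, 6)))*(-434) = -67*(30 + 1/(-4 + 6))*(-434) = -67*(30 + 1/2)*(-434) = -67*(30 + ½)*(-434) = -67*61/2*(-434) = -4087/2*(-434) = 886879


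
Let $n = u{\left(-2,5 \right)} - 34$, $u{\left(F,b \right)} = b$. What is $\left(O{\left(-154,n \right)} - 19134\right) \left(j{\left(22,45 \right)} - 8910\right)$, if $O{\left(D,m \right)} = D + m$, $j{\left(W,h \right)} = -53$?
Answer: $173138271$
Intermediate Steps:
$n = -29$ ($n = 5 - 34 = -29$)
$\left(O{\left(-154,n \right)} - 19134\right) \left(j{\left(22,45 \right)} - 8910\right) = \left(\left(-154 - 29\right) - 19134\right) \left(-53 - 8910\right) = \left(-183 - 19134\right) \left(-8963\right) = \left(-19317\right) \left(-8963\right) = 173138271$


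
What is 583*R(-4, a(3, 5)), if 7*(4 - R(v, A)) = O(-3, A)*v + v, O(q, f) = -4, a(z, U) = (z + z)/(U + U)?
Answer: 9328/7 ≈ 1332.6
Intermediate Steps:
a(z, U) = z/U (a(z, U) = (2*z)/((2*U)) = (2*z)*(1/(2*U)) = z/U)
R(v, A) = 4 + 3*v/7 (R(v, A) = 4 - (-4*v + v)/7 = 4 - (-3)*v/7 = 4 + 3*v/7)
583*R(-4, a(3, 5)) = 583*(4 + (3/7)*(-4)) = 583*(4 - 12/7) = 583*(16/7) = 9328/7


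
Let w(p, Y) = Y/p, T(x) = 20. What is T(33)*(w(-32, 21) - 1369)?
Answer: -219145/8 ≈ -27393.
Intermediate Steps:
T(33)*(w(-32, 21) - 1369) = 20*(21/(-32) - 1369) = 20*(21*(-1/32) - 1369) = 20*(-21/32 - 1369) = 20*(-43829/32) = -219145/8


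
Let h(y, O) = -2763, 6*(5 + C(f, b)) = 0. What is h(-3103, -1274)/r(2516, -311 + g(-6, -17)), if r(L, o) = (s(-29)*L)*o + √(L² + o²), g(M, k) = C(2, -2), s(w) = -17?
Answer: -2334035961/11417559502262 + 35919*√2378/45670238009048 ≈ -0.00020439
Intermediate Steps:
C(f, b) = -5 (C(f, b) = -5 + (⅙)*0 = -5 + 0 = -5)
g(M, k) = -5
r(L, o) = √(L² + o²) - 17*L*o (r(L, o) = (-17*L)*o + √(L² + o²) = -17*L*o + √(L² + o²) = √(L² + o²) - 17*L*o)
h(-3103, -1274)/r(2516, -311 + g(-6, -17)) = -2763/(√(2516² + (-311 - 5)²) - 17*2516*(-311 - 5)) = -2763/(√(6330256 + (-316)²) - 17*2516*(-316)) = -2763/(√(6330256 + 99856) + 13515952) = -2763/(√6430112 + 13515952) = -2763/(52*√2378 + 13515952) = -2763/(13515952 + 52*√2378)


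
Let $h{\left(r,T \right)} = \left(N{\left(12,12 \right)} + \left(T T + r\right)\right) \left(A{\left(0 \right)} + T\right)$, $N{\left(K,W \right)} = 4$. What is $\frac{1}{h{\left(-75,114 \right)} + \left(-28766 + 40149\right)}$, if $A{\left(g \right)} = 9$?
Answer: $\frac{1}{1601158} \approx 6.2455 \cdot 10^{-7}$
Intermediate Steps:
$h{\left(r,T \right)} = \left(9 + T\right) \left(4 + r + T^{2}\right)$ ($h{\left(r,T \right)} = \left(4 + \left(T T + r\right)\right) \left(9 + T\right) = \left(4 + \left(T^{2} + r\right)\right) \left(9 + T\right) = \left(4 + \left(r + T^{2}\right)\right) \left(9 + T\right) = \left(4 + r + T^{2}\right) \left(9 + T\right) = \left(9 + T\right) \left(4 + r + T^{2}\right)$)
$\frac{1}{h{\left(-75,114 \right)} + \left(-28766 + 40149\right)} = \frac{1}{\left(36 + 114^{3} + 4 \cdot 114 + 9 \left(-75\right) + 9 \cdot 114^{2} + 114 \left(-75\right)\right) + \left(-28766 + 40149\right)} = \frac{1}{\left(36 + 1481544 + 456 - 675 + 9 \cdot 12996 - 8550\right) + 11383} = \frac{1}{\left(36 + 1481544 + 456 - 675 + 116964 - 8550\right) + 11383} = \frac{1}{1589775 + 11383} = \frac{1}{1601158}$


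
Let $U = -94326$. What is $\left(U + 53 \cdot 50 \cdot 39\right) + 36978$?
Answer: $46002$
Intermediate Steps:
$\left(U + 53 \cdot 50 \cdot 39\right) + 36978 = \left(-94326 + 53 \cdot 50 \cdot 39\right) + 36978 = \left(-94326 + 2650 \cdot 39\right) + 36978 = \left(-94326 + 103350\right) + 36978 = 9024 + 36978 = 46002$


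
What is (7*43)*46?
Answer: 13846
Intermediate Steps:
(7*43)*46 = 301*46 = 13846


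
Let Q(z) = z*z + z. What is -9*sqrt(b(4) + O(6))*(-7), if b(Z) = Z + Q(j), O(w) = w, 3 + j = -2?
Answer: 63*sqrt(30) ≈ 345.07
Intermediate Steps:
j = -5 (j = -3 - 2 = -5)
Q(z) = z + z**2 (Q(z) = z**2 + z = z + z**2)
b(Z) = 20 + Z (b(Z) = Z - 5*(1 - 5) = Z - 5*(-4) = Z + 20 = 20 + Z)
-9*sqrt(b(4) + O(6))*(-7) = -9*sqrt((20 + 4) + 6)*(-7) = -9*sqrt(24 + 6)*(-7) = -9*sqrt(30)*(-7) = 63*sqrt(30)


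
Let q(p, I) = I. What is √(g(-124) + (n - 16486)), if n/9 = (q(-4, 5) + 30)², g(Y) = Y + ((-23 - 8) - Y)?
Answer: 2*I*√1373 ≈ 74.108*I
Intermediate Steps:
g(Y) = -31 (g(Y) = Y + (-31 - Y) = -31)
n = 11025 (n = 9*(5 + 30)² = 9*35² = 9*1225 = 11025)
√(g(-124) + (n - 16486)) = √(-31 + (11025 - 16486)) = √(-31 - 5461) = √(-5492) = 2*I*√1373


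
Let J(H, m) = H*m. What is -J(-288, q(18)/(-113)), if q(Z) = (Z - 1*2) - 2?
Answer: -4032/113 ≈ -35.681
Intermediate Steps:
q(Z) = -4 + Z (q(Z) = (Z - 2) - 2 = (-2 + Z) - 2 = -4 + Z)
-J(-288, q(18)/(-113)) = -(-288)*(-4 + 18)/(-113) = -(-288)*14*(-1/113) = -(-288)*(-14)/113 = -1*4032/113 = -4032/113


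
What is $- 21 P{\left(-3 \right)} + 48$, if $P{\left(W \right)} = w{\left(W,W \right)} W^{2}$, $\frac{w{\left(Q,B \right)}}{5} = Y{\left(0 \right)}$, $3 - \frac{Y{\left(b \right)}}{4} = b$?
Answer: $-11292$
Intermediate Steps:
$Y{\left(b \right)} = 12 - 4 b$
$w{\left(Q,B \right)} = 60$ ($w{\left(Q,B \right)} = 5 \left(12 - 0\right) = 5 \left(12 + 0\right) = 5 \cdot 12 = 60$)
$P{\left(W \right)} = 60 W^{2}$
$- 21 P{\left(-3 \right)} + 48 = - 21 \cdot 60 \left(-3\right)^{2} + 48 = - 21 \cdot 60 \cdot 9 + 48 = \left(-21\right) 540 + 48 = -11340 + 48 = -11292$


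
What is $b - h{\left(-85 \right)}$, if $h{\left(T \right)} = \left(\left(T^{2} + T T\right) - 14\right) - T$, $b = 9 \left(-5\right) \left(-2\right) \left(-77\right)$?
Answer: $-21451$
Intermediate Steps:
$b = -6930$ ($b = \left(-45\right) \left(-2\right) \left(-77\right) = 90 \left(-77\right) = -6930$)
$h{\left(T \right)} = -14 - T + 2 T^{2}$ ($h{\left(T \right)} = \left(\left(T^{2} + T^{2}\right) - 14\right) - T = \left(2 T^{2} - 14\right) - T = \left(-14 + 2 T^{2}\right) - T = -14 - T + 2 T^{2}$)
$b - h{\left(-85 \right)} = -6930 - \left(-14 - -85 + 2 \left(-85\right)^{2}\right) = -6930 - \left(-14 + 85 + 2 \cdot 7225\right) = -6930 - \left(-14 + 85 + 14450\right) = -6930 - 14521 = -21451$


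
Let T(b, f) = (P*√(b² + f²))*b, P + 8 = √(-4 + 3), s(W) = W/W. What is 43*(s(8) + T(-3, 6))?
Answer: 43 + 387*√5*(8 - I) ≈ 6965.9 - 865.36*I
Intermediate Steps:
s(W) = 1
P = -8 + I (P = -8 + √(-4 + 3) = -8 + √(-1) = -8 + I ≈ -8.0 + 1.0*I)
T(b, f) = b*√(b² + f²)*(-8 + I) (T(b, f) = ((-8 + I)*√(b² + f²))*b = (√(b² + f²)*(-8 + I))*b = b*√(b² + f²)*(-8 + I))
43*(s(8) + T(-3, 6)) = 43*(1 - 3*√((-3)² + 6²)*(-8 + I)) = 43*(1 - 3*√(9 + 36)*(-8 + I)) = 43*(1 - 3*√45*(-8 + I)) = 43*(1 - 3*3*√5*(-8 + I)) = 43*(1 - 9*√5*(-8 + I)) = 43 - 387*√5*(-8 + I)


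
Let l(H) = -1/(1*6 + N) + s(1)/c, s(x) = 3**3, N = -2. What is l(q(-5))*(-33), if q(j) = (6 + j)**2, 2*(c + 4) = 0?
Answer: 231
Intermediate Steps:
c = -4 (c = -4 + (1/2)*0 = -4 + 0 = -4)
s(x) = 27
l(H) = -7 (l(H) = -1/(1*6 - 2) + 27/(-4) = -1/(6 - 2) + 27*(-1/4) = -1/4 - 27/4 = -7)
l(q(-5))*(-33) = -7*(-33) = 231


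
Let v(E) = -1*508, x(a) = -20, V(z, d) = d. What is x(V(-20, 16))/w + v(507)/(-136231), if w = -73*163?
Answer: 8769312/1621012669 ≈ 0.0054098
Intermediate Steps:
w = -11899
v(E) = -508
x(V(-20, 16))/w + v(507)/(-136231) = -20/(-11899) - 508/(-136231) = -20*(-1/11899) - 508*(-1/136231) = 20/11899 + 508/136231 = 8769312/1621012669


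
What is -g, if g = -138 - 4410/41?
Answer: 10068/41 ≈ 245.56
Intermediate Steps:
g = -10068/41 (g = -138 - 4410/41 = -10068/41 ≈ -245.56)
-g = -1*(-10068/41) = 10068/41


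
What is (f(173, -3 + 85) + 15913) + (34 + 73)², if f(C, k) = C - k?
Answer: 27453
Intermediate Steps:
(f(173, -3 + 85) + 15913) + (34 + 73)² = ((173 - (-3 + 85)) + 15913) + (34 + 73)² = ((173 - 1*82) + 15913) + 107² = ((173 - 82) + 15913) + 11449 = (91 + 15913) + 11449 = 16004 + 11449 = 27453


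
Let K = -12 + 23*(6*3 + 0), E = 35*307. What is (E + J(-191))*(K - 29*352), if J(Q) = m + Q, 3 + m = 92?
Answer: -104365258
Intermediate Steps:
m = 89 (m = -3 + 92 = 89)
E = 10745
J(Q) = 89 + Q
K = 402 (K = -12 + 23*(18 + 0) = -12 + 23*18 = -12 + 414 = 402)
(E + J(-191))*(K - 29*352) = (10745 + (89 - 191))*(402 - 29*352) = (10745 - 102)*(402 - 10208) = 10643*(-9806) = -104365258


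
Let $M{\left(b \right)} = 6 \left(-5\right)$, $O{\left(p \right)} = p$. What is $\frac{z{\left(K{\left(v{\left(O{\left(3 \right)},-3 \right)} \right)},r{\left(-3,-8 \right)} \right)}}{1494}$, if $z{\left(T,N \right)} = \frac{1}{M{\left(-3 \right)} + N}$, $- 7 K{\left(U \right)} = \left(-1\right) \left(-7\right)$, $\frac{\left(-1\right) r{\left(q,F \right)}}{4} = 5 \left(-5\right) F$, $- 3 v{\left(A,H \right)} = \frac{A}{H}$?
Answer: $- \frac{1}{1240020} \approx -8.0644 \cdot 10^{-7}$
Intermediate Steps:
$M{\left(b \right)} = -30$
$v{\left(A,H \right)} = - \frac{A}{3 H}$ ($v{\left(A,H \right)} = - \frac{A \frac{1}{H}}{3} = - \frac{A}{3 H}$)
$r{\left(q,F \right)} = 100 F$ ($r{\left(q,F \right)} = - 4 \cdot 5 \left(-5\right) F = - 4 \left(- 25 F\right) = 100 F$)
$K{\left(U \right)} = -1$ ($K{\left(U \right)} = - \frac{\left(-1\right) \left(-7\right)}{7} = \left(- \frac{1}{7}\right) 7 = -1$)
$z{\left(T,N \right)} = \frac{1}{-30 + N}$
$\frac{z{\left(K{\left(v{\left(O{\left(3 \right)},-3 \right)} \right)},r{\left(-3,-8 \right)} \right)}}{1494} = \frac{1}{\left(-30 + 100 \left(-8\right)\right) 1494} = \frac{1}{-30 - 800} \cdot \frac{1}{1494} = \frac{1}{-830} \cdot \frac{1}{1494} = \left(- \frac{1}{830}\right) \frac{1}{1494} = - \frac{1}{1240020}$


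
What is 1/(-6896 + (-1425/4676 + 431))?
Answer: -4676/30231765 ≈ -0.00015467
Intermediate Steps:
1/(-6896 + (-1425/4676 + 431)) = 1/(-6896 + 2013931/4676) = 1/(-30231765/4676) = -4676/30231765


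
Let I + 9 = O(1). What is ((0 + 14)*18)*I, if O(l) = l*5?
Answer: -1008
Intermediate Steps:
O(l) = 5*l
I = -4 (I = -9 + 5*1 = -9 + 5 = -4)
((0 + 14)*18)*I = ((0 + 14)*18)*(-4) = (14*18)*(-4) = 252*(-4) = -1008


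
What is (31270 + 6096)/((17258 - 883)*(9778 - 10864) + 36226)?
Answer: -18683/8873512 ≈ -0.0021055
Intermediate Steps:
(31270 + 6096)/((17258 - 883)*(9778 - 10864) + 36226) = 37366/(16375*(-1086) + 36226) = 37366/(-17783250 + 36226) = 37366/(-17747024) = 37366*(-1/17747024) = -18683/8873512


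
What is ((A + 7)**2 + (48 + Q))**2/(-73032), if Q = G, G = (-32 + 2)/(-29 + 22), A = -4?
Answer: -61347/1192856 ≈ -0.051429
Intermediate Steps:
G = 30/7 (G = -30/(-7) = -30*(-1/7) = 30/7 ≈ 4.2857)
Q = 30/7 ≈ 4.2857
((A + 7)**2 + (48 + Q))**2/(-73032) = ((-4 + 7)**2 + (48 + 30/7))**2/(-73032) = (3**2 + 366/7)**2*(-1/73032) = (9 + 366/7)**2*(-1/73032) = (429/7)**2*(-1/73032) = (184041/49)*(-1/73032) = -61347/1192856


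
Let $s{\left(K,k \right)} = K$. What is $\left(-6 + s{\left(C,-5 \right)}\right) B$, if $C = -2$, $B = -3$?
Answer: $24$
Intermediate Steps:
$\left(-6 + s{\left(C,-5 \right)}\right) B = \left(-6 - 2\right) \left(-3\right) = \left(-8\right) \left(-3\right) = 24$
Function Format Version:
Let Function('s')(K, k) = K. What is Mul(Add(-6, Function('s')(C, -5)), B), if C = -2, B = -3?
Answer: 24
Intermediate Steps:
Mul(Add(-6, Function('s')(C, -5)), B) = Mul(Add(-6, -2), -3) = Mul(-8, -3) = 24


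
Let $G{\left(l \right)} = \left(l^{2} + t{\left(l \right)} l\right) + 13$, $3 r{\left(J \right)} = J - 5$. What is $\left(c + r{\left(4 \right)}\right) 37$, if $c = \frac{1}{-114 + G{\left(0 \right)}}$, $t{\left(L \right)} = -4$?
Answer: $- \frac{3848}{303} \approx -12.7$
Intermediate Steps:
$r{\left(J \right)} = - \frac{5}{3} + \frac{J}{3}$ ($r{\left(J \right)} = \frac{J - 5}{3} = \frac{-5 + J}{3} = - \frac{5}{3} + \frac{J}{3}$)
$G{\left(l \right)} = 13 + l^{2} - 4 l$ ($G{\left(l \right)} = \left(l^{2} - 4 l\right) + 13 = 13 + l^{2} - 4 l$)
$c = - \frac{1}{101}$ ($c = \frac{1}{-114 + \left(13 + 0^{2} - 0\right)} = \frac{1}{-114 + \left(13 + 0 + 0\right)} = \frac{1}{-114 + 13} = \frac{1}{-101} = - \frac{1}{101} \approx -0.009901$)
$\left(c + r{\left(4 \right)}\right) 37 = \left(- \frac{1}{101} + \left(- \frac{5}{3} + \frac{1}{3} \cdot 4\right)\right) 37 = \left(- \frac{1}{101} + \left(- \frac{5}{3} + \frac{4}{3}\right)\right) 37 = \left(- \frac{1}{101} - \frac{1}{3}\right) 37 = \left(- \frac{104}{303}\right) 37 = - \frac{3848}{303}$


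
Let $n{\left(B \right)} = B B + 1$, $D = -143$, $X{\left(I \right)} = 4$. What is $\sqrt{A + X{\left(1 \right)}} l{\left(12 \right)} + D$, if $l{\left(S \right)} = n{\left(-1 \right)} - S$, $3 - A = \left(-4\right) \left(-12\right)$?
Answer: $-143 - 10 i \sqrt{41} \approx -143.0 - 64.031 i$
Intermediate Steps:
$A = -45$ ($A = 3 - \left(-4\right) \left(-12\right) = 3 - 48 = -45$)
$n{\left(B \right)} = 1 + B^{2}$ ($n{\left(B \right)} = B^{2} + 1 = 1 + B^{2}$)
$l{\left(S \right)} = 2 - S$ ($l{\left(S \right)} = \left(1 + \left(-1\right)^{2}\right) - S = \left(1 + 1\right) - S = 2 - S$)
$\sqrt{A + X{\left(1 \right)}} l{\left(12 \right)} + D = \sqrt{-45 + 4} \left(2 - 12\right) - 143 = \sqrt{-41} \left(2 - 12\right) - 143 = i \sqrt{41} \left(-10\right) - 143 = - 10 i \sqrt{41} - 143 = -143 - 10 i \sqrt{41}$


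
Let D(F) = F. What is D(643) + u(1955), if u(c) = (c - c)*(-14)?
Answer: 643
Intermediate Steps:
u(c) = 0 (u(c) = 0*(-14) = 0)
D(643) + u(1955) = 643 + 0 = 643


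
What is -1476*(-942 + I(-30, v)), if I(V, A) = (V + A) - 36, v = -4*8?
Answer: 1535040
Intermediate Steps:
v = -32
I(V, A) = -36 + A + V (I(V, A) = (A + V) - 36 = -36 + A + V)
-1476*(-942 + I(-30, v)) = -1476*(-942 + (-36 - 32 - 30)) = -1476*(-942 - 98) = -1476*(-1040) = 1535040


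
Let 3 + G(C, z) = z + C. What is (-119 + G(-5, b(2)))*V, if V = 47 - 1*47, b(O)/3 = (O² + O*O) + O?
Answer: 0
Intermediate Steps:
b(O) = 3*O + 6*O² (b(O) = 3*((O² + O*O) + O) = 3*((O² + O²) + O) = 3*(2*O² + O) = 3*(O + 2*O²) = 3*O + 6*O²)
G(C, z) = -3 + C + z (G(C, z) = -3 + (z + C) = -3 + (C + z) = -3 + C + z)
V = 0 (V = 47 - 47 = 0)
(-119 + G(-5, b(2)))*V = (-119 + (-3 - 5 + 3*2*(1 + 2*2)))*0 = (-119 + (-3 - 5 + 3*2*(1 + 4)))*0 = (-119 + (-3 - 5 + 3*2*5))*0 = (-119 + (-3 - 5 + 30))*0 = (-119 + 22)*0 = -97*0 = 0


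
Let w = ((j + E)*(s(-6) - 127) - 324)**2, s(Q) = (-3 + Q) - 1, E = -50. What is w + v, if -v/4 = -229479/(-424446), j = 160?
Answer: 16763865016890/70741 ≈ 2.3698e+8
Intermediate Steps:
s(Q) = -4 + Q
v = -152986/70741 (v = -(-917916)/(-424446) = -(-917916)*(-1)/424446 = -4*76493/141482 = -152986/70741 ≈ -2.1626)
w = 236975236 (w = ((160 - 50)*((-4 - 6) - 127) - 324)**2 = (110*(-10 - 127) - 324)**2 = (110*(-137) - 324)**2 = (-15070 - 324)**2 = (-15394)**2 = 236975236)
w + v = 236975236 - 152986/70741 = 16763865016890/70741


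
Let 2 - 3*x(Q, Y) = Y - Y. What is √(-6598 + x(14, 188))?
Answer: 4*I*√3711/3 ≈ 81.224*I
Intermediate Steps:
x(Q, Y) = ⅔ (x(Q, Y) = ⅔ - (Y - Y)/3 = ⅔ - ⅓*0 = ⅔ + 0 = ⅔)
√(-6598 + x(14, 188)) = √(-6598 + ⅔) = √(-19792/3) = 4*I*√3711/3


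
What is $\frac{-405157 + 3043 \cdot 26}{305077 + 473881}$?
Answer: $- \frac{326039}{778958} \approx -0.41856$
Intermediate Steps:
$\frac{-405157 + 3043 \cdot 26}{305077 + 473881} = \frac{-405157 + 79118}{778958} = \left(-326039\right) \frac{1}{778958} = - \frac{326039}{778958}$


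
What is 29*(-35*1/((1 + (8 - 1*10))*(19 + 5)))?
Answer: 1015/24 ≈ 42.292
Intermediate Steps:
29*(-35*1/((1 + (8 - 1*10))*(19 + 5))) = 29*(-35*1/(24*(1 + (8 - 10)))) = 29*(-35*1/(24*(1 - 2))) = 29*(-35/(24*(-1))) = 29*(-35/(-24)) = 29*(-35*(-1/24)) = 29*(35/24) = 1015/24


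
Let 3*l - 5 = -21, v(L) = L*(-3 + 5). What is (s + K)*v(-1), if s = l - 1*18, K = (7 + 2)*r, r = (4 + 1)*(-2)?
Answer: 680/3 ≈ 226.67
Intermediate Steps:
v(L) = 2*L (v(L) = L*2 = 2*L)
l = -16/3 (l = 5/3 + (⅓)*(-21) = 5/3 - 7 = -16/3 ≈ -5.3333)
r = -10 (r = 5*(-2) = -10)
K = -90 (K = (7 + 2)*(-10) = 9*(-10) = -90)
s = -70/3 (s = -16/3 - 1*18 = -16/3 - 18 = -70/3 ≈ -23.333)
(s + K)*v(-1) = (-70/3 - 90)*(2*(-1)) = -340/3*(-2) = 680/3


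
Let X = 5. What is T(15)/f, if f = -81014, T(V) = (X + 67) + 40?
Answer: -56/40507 ≈ -0.0013825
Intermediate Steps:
T(V) = 112 (T(V) = (5 + 67) + 40 = 72 + 40 = 112)
T(15)/f = 112/(-81014) = 112*(-1/81014) = -56/40507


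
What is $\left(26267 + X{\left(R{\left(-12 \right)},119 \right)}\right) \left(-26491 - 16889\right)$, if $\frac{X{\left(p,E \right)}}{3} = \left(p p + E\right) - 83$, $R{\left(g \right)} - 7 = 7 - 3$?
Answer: $-1159894440$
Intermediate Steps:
$R{\left(g \right)} = 11$ ($R{\left(g \right)} = 7 + \left(7 - 3\right) = 7 + 4 = 11$)
$X{\left(p,E \right)} = -249 + 3 E + 3 p^{2}$ ($X{\left(p,E \right)} = 3 \left(\left(p p + E\right) - 83\right) = 3 \left(\left(p^{2} + E\right) - 83\right) = 3 \left(\left(E + p^{2}\right) - 83\right) = 3 \left(-83 + E + p^{2}\right) = -249 + 3 E + 3 p^{2}$)
$\left(26267 + X{\left(R{\left(-12 \right)},119 \right)}\right) \left(-26491 - 16889\right) = \left(26267 + \left(-249 + 3 \cdot 119 + 3 \cdot 11^{2}\right)\right) \left(-26491 - 16889\right) = \left(26267 + \left(-249 + 357 + 3 \cdot 121\right)\right) \left(-43380\right) = \left(26267 + \left(-249 + 357 + 363\right)\right) \left(-43380\right) = \left(26267 + 471\right) \left(-43380\right) = 26738 \left(-43380\right) = -1159894440$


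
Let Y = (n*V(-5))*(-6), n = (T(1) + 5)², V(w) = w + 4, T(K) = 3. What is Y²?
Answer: 147456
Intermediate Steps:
V(w) = 4 + w
n = 64 (n = (3 + 5)² = 8² = 64)
Y = 384 (Y = (64*(4 - 5))*(-6) = (64*(-1))*(-6) = -64*(-6) = 384)
Y² = 384² = 147456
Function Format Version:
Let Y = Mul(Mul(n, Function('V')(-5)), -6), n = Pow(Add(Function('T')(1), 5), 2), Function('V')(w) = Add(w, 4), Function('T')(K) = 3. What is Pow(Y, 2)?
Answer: 147456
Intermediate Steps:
Function('V')(w) = Add(4, w)
n = 64 (n = Pow(Add(3, 5), 2) = Pow(8, 2) = 64)
Y = 384 (Y = Mul(Mul(64, Add(4, -5)), -6) = Mul(Mul(64, -1), -6) = Mul(-64, -6) = 384)
Pow(Y, 2) = Pow(384, 2) = 147456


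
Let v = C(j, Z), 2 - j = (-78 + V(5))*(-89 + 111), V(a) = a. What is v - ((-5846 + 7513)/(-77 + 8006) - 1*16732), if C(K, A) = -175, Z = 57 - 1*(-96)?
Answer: 131278786/7929 ≈ 16557.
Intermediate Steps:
Z = 153 (Z = 57 + 96 = 153)
j = 1608 (j = 2 - (-78 + 5)*(-89 + 111) = 2 - (-73)*22 = 2 - 1*(-1606) = 2 + 1606 = 1608)
v = -175
v - ((-5846 + 7513)/(-77 + 8006) - 1*16732) = -175 - ((-5846 + 7513)/(-77 + 8006) - 1*16732) = -175 - (1667/7929 - 16732) = -175 - 1*(-132666361/7929) = -175 + 132666361/7929 = 131278786/7929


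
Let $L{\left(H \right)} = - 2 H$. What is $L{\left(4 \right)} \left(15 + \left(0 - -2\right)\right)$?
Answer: $-136$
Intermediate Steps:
$L{\left(4 \right)} \left(15 + \left(0 - -2\right)\right) = \left(-2\right) 4 \left(15 + \left(0 - -2\right)\right) = - 8 \left(15 + \left(0 + 2\right)\right) = - 8 \left(15 + 2\right) = \left(-8\right) 17 = -136$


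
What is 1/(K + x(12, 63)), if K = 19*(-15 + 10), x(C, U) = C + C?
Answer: -1/71 ≈ -0.014085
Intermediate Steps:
x(C, U) = 2*C
K = -95 (K = 19*(-5) = -95)
1/(K + x(12, 63)) = 1/(-95 + 2*12) = 1/(-95 + 24) = 1/(-71) = -1/71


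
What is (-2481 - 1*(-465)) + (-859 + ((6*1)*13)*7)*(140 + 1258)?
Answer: -439590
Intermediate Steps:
(-2481 - 1*(-465)) + (-859 + ((6*1)*13)*7)*(140 + 1258) = (-2481 + 465) + (-859 + (6*13)*7)*1398 = -2016 + (-859 + 78*7)*1398 = -2016 + (-859 + 546)*1398 = -2016 - 313*1398 = -2016 - 437574 = -439590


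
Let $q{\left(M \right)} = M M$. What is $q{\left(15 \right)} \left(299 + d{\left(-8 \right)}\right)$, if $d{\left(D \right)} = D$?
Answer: $65475$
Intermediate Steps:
$q{\left(M \right)} = M^{2}$
$q{\left(15 \right)} \left(299 + d{\left(-8 \right)}\right) = 15^{2} \left(299 - 8\right) = 225 \cdot 291 = 65475$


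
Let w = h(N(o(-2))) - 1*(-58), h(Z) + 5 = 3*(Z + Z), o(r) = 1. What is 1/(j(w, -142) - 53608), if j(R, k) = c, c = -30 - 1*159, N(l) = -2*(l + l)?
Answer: -1/53797 ≈ -1.8588e-5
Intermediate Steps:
N(l) = -4*l
c = -189 (c = -30 - 159 = -189)
h(Z) = -5 + 6*Z (h(Z) = -5 + 3*(Z + Z) = -5 + 3*(2*Z) = -5 + 6*Z)
w = 29 (w = (-5 + 6*(-4*1)) - 1*(-58) = (-5 + 6*(-4)) + 58 = (-5 - 24) + 58 = -29 + 58 = 29)
j(R, k) = -189
1/(j(w, -142) - 53608) = 1/(-189 - 53608) = 1/(-53797) = -1/53797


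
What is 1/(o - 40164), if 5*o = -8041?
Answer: -5/208861 ≈ -2.3939e-5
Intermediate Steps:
o = -8041/5 (o = (⅕)*(-8041) = -8041/5 ≈ -1608.2)
1/(o - 40164) = 1/(-8041/5 - 40164) = 1/(-208861/5) = -5/208861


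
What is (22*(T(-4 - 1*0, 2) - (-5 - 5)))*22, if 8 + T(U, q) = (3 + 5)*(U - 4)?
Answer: -30008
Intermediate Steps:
T(U, q) = -40 + 8*U (T(U, q) = -8 + (3 + 5)*(U - 4) = -8 + 8*(-4 + U) = -8 + (-32 + 8*U) = -40 + 8*U)
(22*(T(-4 - 1*0, 2) - (-5 - 5)))*22 = (22*((-40 + 8*(-4 - 1*0)) - (-5 - 5)))*22 = (22*((-40 + 8*(-4 + 0)) - 1*(-10)))*22 = (22*((-40 + 8*(-4)) + 10))*22 = (22*((-40 - 32) + 10))*22 = (22*(-72 + 10))*22 = (22*(-62))*22 = -1364*22 = -30008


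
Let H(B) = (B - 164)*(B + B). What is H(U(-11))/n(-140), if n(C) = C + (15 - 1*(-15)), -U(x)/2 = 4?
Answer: -1376/55 ≈ -25.018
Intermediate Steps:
U(x) = -8 (U(x) = -2*4 = -8)
H(B) = 2*B*(-164 + B) (H(B) = (-164 + B)*(2*B) = 2*B*(-164 + B))
n(C) = 30 + C (n(C) = C + (15 + 15) = C + 30 = 30 + C)
H(U(-11))/n(-140) = (2*(-8)*(-164 - 8))/(30 - 140) = (2*(-8)*(-172))/(-110) = 2752*(-1/110) = -1376/55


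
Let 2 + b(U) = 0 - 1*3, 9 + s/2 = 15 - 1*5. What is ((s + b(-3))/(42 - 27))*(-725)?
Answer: 145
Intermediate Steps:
s = 2 (s = -18 + 2*(15 - 1*5) = -18 + 2*(15 - 5) = -18 + 2*10 = -18 + 20 = 2)
b(U) = -5 (b(U) = -2 + (0 - 1*3) = -2 + (0 - 3) = -2 - 3 = -5)
((s + b(-3))/(42 - 27))*(-725) = ((2 - 5)/(42 - 27))*(-725) = -3/15*(-725) = -3*1/15*(-725) = -1/5*(-725) = 145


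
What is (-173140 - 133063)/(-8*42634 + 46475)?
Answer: 306203/294597 ≈ 1.0394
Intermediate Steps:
(-173140 - 133063)/(-8*42634 + 46475) = -306203/(-341072 + 46475) = -306203/(-294597) = -306203*(-1/294597) = 306203/294597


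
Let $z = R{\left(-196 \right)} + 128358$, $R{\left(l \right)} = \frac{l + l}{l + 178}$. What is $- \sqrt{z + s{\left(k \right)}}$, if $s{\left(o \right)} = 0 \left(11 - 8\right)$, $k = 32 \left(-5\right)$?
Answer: $- \frac{\sqrt{1155418}}{3} \approx -358.3$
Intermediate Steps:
$R{\left(l \right)} = \frac{2 l}{178 + l}$
$k = -160$
$s{\left(o \right)} = 0$ ($s{\left(o \right)} = 0 \cdot 3 = 0$)
$z = \frac{1155418}{9}$ ($z = 2 \left(-196\right) \frac{1}{178 - 196} + 128358 = 2 \left(-196\right) \frac{1}{-18} + 128358 = 2 \left(-196\right) \left(- \frac{1}{18}\right) + 128358 = \frac{196}{9} + 128358 = \frac{1155418}{9} \approx 1.2838 \cdot 10^{5}$)
$- \sqrt{z + s{\left(k \right)}} = - \sqrt{\frac{1155418}{9} + 0} = - \sqrt{\frac{1155418}{9}} = - \frac{\sqrt{1155418}}{3}$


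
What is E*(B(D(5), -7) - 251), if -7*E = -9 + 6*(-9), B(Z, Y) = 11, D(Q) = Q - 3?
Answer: -2160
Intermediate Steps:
D(Q) = -3 + Q
E = 9 (E = -(-9 + 6*(-9))/7 = -(-9 - 54)/7 = -1/7*(-63) = 9)
E*(B(D(5), -7) - 251) = 9*(11 - 251) = 9*(-240) = -2160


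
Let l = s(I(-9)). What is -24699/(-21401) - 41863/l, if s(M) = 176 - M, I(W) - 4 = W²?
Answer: -893662454/1947491 ≈ -458.88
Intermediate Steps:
I(W) = 4 + W²
l = 91 (l = 176 - (4 + (-9)²) = 176 - (4 + 81) = 176 - 1*85 = 176 - 85 = 91)
-24699/(-21401) - 41863/l = -24699/(-21401) - 41863/91 = -24699*(-1/21401) - 41863*1/91 = 24699/21401 - 41863/91 = -893662454/1947491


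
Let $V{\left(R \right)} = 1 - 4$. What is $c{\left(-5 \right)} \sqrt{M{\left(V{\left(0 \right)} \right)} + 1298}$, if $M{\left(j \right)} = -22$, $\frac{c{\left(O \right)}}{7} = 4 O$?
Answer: $- 280 \sqrt{319} \approx -5001.0$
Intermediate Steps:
$c{\left(O \right)} = 28 O$ ($c{\left(O \right)} = 7 \cdot 4 O = 28 O$)
$V{\left(R \right)} = -3$
$c{\left(-5 \right)} \sqrt{M{\left(V{\left(0 \right)} \right)} + 1298} = 28 \left(-5\right) \sqrt{-22 + 1298} = - 140 \sqrt{1276} = - 140 \cdot 2 \sqrt{319} = - 280 \sqrt{319}$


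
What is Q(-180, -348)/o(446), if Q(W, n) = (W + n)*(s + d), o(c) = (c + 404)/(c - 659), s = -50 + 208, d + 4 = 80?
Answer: 13158288/425 ≈ 30961.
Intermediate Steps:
d = 76 (d = -4 + 80 = 76)
s = 158
o(c) = (404 + c)/(-659 + c)
Q(W, n) = 234*W + 234*n (Q(W, n) = (W + n)*(158 + 76) = (W + n)*234 = 234*W + 234*n)
Q(-180, -348)/o(446) = (234*(-180) + 234*(-348))/(((404 + 446)/(-659 + 446))) = (-42120 - 81432)/((850/(-213))) = -123552/((-1/213*850)) = -123552/(-850/213) = -123552*(-213/850) = 13158288/425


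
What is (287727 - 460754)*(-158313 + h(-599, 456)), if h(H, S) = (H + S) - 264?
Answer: 27462845440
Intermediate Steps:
h(H, S) = -264 + H + S
(287727 - 460754)*(-158313 + h(-599, 456)) = (287727 - 460754)*(-158313 + (-264 - 599 + 456)) = -173027*(-158313 - 407) = -173027*(-158720) = 27462845440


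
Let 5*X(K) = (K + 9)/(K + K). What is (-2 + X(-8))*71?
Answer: -11431/80 ≈ -142.89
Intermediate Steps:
X(K) = (9 + K)/(10*K) (X(K) = ((K + 9)/(K + K))/5 = ((9 + K)/((2*K)))/5 = ((9 + K)*(1/(2*K)))/5 = ((9 + K)/(2*K))/5 = (9 + K)/(10*K))
(-2 + X(-8))*71 = (-2 + (1/10)*(9 - 8)/(-8))*71 = (-2 + (1/10)*(-1/8)*1)*71 = (-2 - 1/80)*71 = -161/80*71 = -11431/80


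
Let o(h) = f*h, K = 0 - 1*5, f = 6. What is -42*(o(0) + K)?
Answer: 210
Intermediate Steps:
K = -5 (K = 0 - 5 = -5)
o(h) = 6*h
-42*(o(0) + K) = -42*(6*0 - 5) = -42*(0 - 5) = -42*(-5) = 210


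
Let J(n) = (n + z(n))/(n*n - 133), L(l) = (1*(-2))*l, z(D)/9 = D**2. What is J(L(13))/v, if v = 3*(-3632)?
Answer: -3029/2958264 ≈ -0.0010239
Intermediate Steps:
z(D) = 9*D**2
L(l) = -2*l
J(n) = (n + 9*n**2)/(-133 + n**2) (J(n) = (n + 9*n**2)/(n*n - 133) = (n + 9*n**2)/(n**2 - 133) = (n + 9*n**2)/(-133 + n**2))
v = -10896
J(L(13))/v = ((-2*13)*(1 + 9*(-2*13))/(-133 + (-2*13)**2))/(-10896) = -26*(1 + 9*(-26))/(-133 + (-26)**2)*(-1/10896) = -26*(1 - 234)/(-133 + 676)*(-1/10896) = -26*(-233)/543*(-1/10896) = -26*1/543*(-233)*(-1/10896) = (6058/543)*(-1/10896) = -3029/2958264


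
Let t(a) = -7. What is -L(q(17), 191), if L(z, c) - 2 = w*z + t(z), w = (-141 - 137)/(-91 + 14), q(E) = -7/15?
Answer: 1103/165 ≈ 6.6848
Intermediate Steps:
q(E) = -7/15 (q(E) = -7*1/15 = -7/15)
w = 278/77 (w = -278/(-77) = -278*(-1/77) = 278/77 ≈ 3.6104)
L(z, c) = -5 + 278*z/77 (L(z, c) = 2 + (278*z/77 - 7) = 2 + (-7 + 278*z/77) = -5 + 278*z/77)
-L(q(17), 191) = -(-5 + (278/77)*(-7/15)) = -(-5 - 278/165) = -1*(-1103/165) = 1103/165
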